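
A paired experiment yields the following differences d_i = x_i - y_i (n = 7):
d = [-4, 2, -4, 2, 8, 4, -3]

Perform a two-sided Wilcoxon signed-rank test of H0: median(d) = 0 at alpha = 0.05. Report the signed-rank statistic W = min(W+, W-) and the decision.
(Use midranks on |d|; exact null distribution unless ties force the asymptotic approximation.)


Step 1: Drop any zero differences (none here) and take |d_i|.
|d| = [4, 2, 4, 2, 8, 4, 3]
Step 2: Midrank |d_i| (ties get averaged ranks).
ranks: |4|->5, |2|->1.5, |4|->5, |2|->1.5, |8|->7, |4|->5, |3|->3
Step 3: Attach original signs; sum ranks with positive sign and with negative sign.
W+ = 1.5 + 1.5 + 7 + 5 = 15
W- = 5 + 5 + 3 = 13
(Check: W+ + W- = 28 should equal n(n+1)/2 = 28.)
Step 4: Test statistic W = min(W+, W-) = 13.
Step 5: Ties in |d|, so use the tie-corrected normal approximation.
        E[W] = n(n+1)/4 = 7*8/4 = 14.
        Tie groups: |d|=2 (t=2), |d|=4 (t=3); sum(t^3 - t) = 30.
        Var[W] = n(n+1)(2n+1)/24 - sum(t^3-t)/48 = 840/24 - 30/48 = 34.375.
        z = (W - E[W]) / sqrt(Var[W]) = (13 - 14) / 5.8630 = -0.1706.
        Two-sided p = 2*Phi(z) = 0.864569.
Step 6: alpha = 0.05. fail to reject H0.

W+ = 15, W- = 13, W = min = 13, p = 0.864569, fail to reject H0.


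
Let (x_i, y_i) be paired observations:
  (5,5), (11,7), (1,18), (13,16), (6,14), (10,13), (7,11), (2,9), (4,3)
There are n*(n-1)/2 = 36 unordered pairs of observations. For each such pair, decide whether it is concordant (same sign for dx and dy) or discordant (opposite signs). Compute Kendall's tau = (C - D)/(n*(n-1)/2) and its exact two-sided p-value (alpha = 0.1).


Step 1: Enumerate the 36 unordered pairs (i,j) with i<j and classify each by sign(x_j-x_i) * sign(y_j-y_i).
  (1,2):dx=+6,dy=+2->C; (1,3):dx=-4,dy=+13->D; (1,4):dx=+8,dy=+11->C; (1,5):dx=+1,dy=+9->C
  (1,6):dx=+5,dy=+8->C; (1,7):dx=+2,dy=+6->C; (1,8):dx=-3,dy=+4->D; (1,9):dx=-1,dy=-2->C
  (2,3):dx=-10,dy=+11->D; (2,4):dx=+2,dy=+9->C; (2,5):dx=-5,dy=+7->D; (2,6):dx=-1,dy=+6->D
  (2,7):dx=-4,dy=+4->D; (2,8):dx=-9,dy=+2->D; (2,9):dx=-7,dy=-4->C; (3,4):dx=+12,dy=-2->D
  (3,5):dx=+5,dy=-4->D; (3,6):dx=+9,dy=-5->D; (3,7):dx=+6,dy=-7->D; (3,8):dx=+1,dy=-9->D
  (3,9):dx=+3,dy=-15->D; (4,5):dx=-7,dy=-2->C; (4,6):dx=-3,dy=-3->C; (4,7):dx=-6,dy=-5->C
  (4,8):dx=-11,dy=-7->C; (4,9):dx=-9,dy=-13->C; (5,6):dx=+4,dy=-1->D; (5,7):dx=+1,dy=-3->D
  (5,8):dx=-4,dy=-5->C; (5,9):dx=-2,dy=-11->C; (6,7):dx=-3,dy=-2->C; (6,8):dx=-8,dy=-4->C
  (6,9):dx=-6,dy=-10->C; (7,8):dx=-5,dy=-2->C; (7,9):dx=-3,dy=-8->C; (8,9):dx=+2,dy=-6->D
Step 2: C = 20, D = 16, total pairs = 36.
Step 3: tau = (C - D)/(n(n-1)/2) = (20 - 16)/36 = 0.111111.
Step 4: Exact two-sided p-value (enumerate n! = 362880 permutations of y under H0): p = 0.761414.
Step 5: alpha = 0.1. fail to reject H0.

tau_b = 0.1111 (C=20, D=16), p = 0.761414, fail to reject H0.


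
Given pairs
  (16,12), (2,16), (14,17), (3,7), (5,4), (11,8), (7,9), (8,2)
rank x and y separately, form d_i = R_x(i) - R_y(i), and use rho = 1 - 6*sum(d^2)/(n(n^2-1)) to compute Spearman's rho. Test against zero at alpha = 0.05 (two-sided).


Step 1: Rank x and y separately (midranks; no ties here).
rank(x): 16->8, 2->1, 14->7, 3->2, 5->3, 11->6, 7->4, 8->5
rank(y): 12->6, 16->7, 17->8, 7->3, 4->2, 8->4, 9->5, 2->1
Step 2: d_i = R_x(i) - R_y(i); compute d_i^2.
  (8-6)^2=4, (1-7)^2=36, (7-8)^2=1, (2-3)^2=1, (3-2)^2=1, (6-4)^2=4, (4-5)^2=1, (5-1)^2=16
sum(d^2) = 64.
Step 3: rho = 1 - 6*64 / (8*(8^2 - 1)) = 1 - 384/504 = 0.238095.
Step 4: Under H0, t = rho * sqrt((n-2)/(1-rho^2)) = 0.6005 ~ t(6).
Step 5: Two-sided p-value from the t-distribution with 6 df = 0.570156.
Step 6: alpha = 0.05. fail to reject H0.

rho = 0.2381, p = 0.570156, fail to reject H0 at alpha = 0.05.


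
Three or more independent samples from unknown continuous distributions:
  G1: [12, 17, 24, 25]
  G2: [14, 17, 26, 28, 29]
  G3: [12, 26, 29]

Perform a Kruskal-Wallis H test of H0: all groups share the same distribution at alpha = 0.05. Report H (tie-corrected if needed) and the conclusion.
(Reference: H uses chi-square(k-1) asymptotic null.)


Step 1: Combine all N = 12 observations and assign midranks.
sorted (value, group, rank): (12,G1,1.5), (12,G3,1.5), (14,G2,3), (17,G1,4.5), (17,G2,4.5), (24,G1,6), (25,G1,7), (26,G2,8.5), (26,G3,8.5), (28,G2,10), (29,G2,11.5), (29,G3,11.5)
Step 2: Sum ranks within each group.
R_1 = 19 (n_1 = 4)
R_2 = 37.5 (n_2 = 5)
R_3 = 21.5 (n_3 = 3)
Step 3: H = 12/(N(N+1)) * sum(R_i^2/n_i) - 3(N+1)
     = 12/(12*13) * (19^2/4 + 37.5^2/5 + 21.5^2/3) - 3*13
     = 0.076923 * 525.583 - 39
     = 1.429487.
Step 4: Ties present; correction factor C = 1 - 24/(12^3 - 12) = 0.986014. Corrected H = 1.429487 / 0.986014 = 1.449764.
Step 5: Under H0, H ~ chi^2(2); p-value = 0.484382.
Step 6: alpha = 0.05. fail to reject H0.

H = 1.4498, df = 2, p = 0.484382, fail to reject H0.


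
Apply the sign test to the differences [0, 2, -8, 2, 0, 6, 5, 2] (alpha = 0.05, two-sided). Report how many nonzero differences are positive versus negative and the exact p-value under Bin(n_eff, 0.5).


Step 1: Discard zero differences. Original n = 8; n_eff = number of nonzero differences = 6.
Nonzero differences (with sign): +2, -8, +2, +6, +5, +2
Step 2: Count signs: positive = 5, negative = 1.
Step 3: Under H0: P(positive) = 0.5, so the number of positives S ~ Bin(6, 0.5).
Step 4: Two-sided exact p-value = sum of Bin(6,0.5) probabilities at or below the observed probability = 0.218750.
Step 5: alpha = 0.05. fail to reject H0.

n_eff = 6, pos = 5, neg = 1, p = 0.218750, fail to reject H0.


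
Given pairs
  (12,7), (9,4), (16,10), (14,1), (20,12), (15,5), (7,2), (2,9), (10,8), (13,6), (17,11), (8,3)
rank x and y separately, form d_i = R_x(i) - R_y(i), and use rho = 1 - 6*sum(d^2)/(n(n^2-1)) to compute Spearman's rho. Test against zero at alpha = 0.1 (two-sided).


Step 1: Rank x and y separately (midranks; no ties here).
rank(x): 12->6, 9->4, 16->10, 14->8, 20->12, 15->9, 7->2, 2->1, 10->5, 13->7, 17->11, 8->3
rank(y): 7->7, 4->4, 10->10, 1->1, 12->12, 5->5, 2->2, 9->9, 8->8, 6->6, 11->11, 3->3
Step 2: d_i = R_x(i) - R_y(i); compute d_i^2.
  (6-7)^2=1, (4-4)^2=0, (10-10)^2=0, (8-1)^2=49, (12-12)^2=0, (9-5)^2=16, (2-2)^2=0, (1-9)^2=64, (5-8)^2=9, (7-6)^2=1, (11-11)^2=0, (3-3)^2=0
sum(d^2) = 140.
Step 3: rho = 1 - 6*140 / (12*(12^2 - 1)) = 1 - 840/1716 = 0.510490.
Step 4: Under H0, t = rho * sqrt((n-2)/(1-rho^2)) = 1.8774 ~ t(10).
Step 5: Two-sided p-value from the t-distribution with 10 df = 0.089914.
Step 6: alpha = 0.1. reject H0.

rho = 0.5105, p = 0.089914, reject H0 at alpha = 0.1.


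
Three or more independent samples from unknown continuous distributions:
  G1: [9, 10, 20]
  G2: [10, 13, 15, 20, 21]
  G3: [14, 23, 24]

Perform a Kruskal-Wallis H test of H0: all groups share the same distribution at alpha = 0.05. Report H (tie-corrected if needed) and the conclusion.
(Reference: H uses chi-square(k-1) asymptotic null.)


Step 1: Combine all N = 11 observations and assign midranks.
sorted (value, group, rank): (9,G1,1), (10,G1,2.5), (10,G2,2.5), (13,G2,4), (14,G3,5), (15,G2,6), (20,G1,7.5), (20,G2,7.5), (21,G2,9), (23,G3,10), (24,G3,11)
Step 2: Sum ranks within each group.
R_1 = 11 (n_1 = 3)
R_2 = 29 (n_2 = 5)
R_3 = 26 (n_3 = 3)
Step 3: H = 12/(N(N+1)) * sum(R_i^2/n_i) - 3(N+1)
     = 12/(11*12) * (11^2/3 + 29^2/5 + 26^2/3) - 3*12
     = 0.090909 * 433.867 - 36
     = 3.442424.
Step 4: Ties present; correction factor C = 1 - 12/(11^3 - 11) = 0.990909. Corrected H = 3.442424 / 0.990909 = 3.474006.
Step 5: Under H0, H ~ chi^2(2); p-value = 0.176047.
Step 6: alpha = 0.05. fail to reject H0.

H = 3.4740, df = 2, p = 0.176047, fail to reject H0.


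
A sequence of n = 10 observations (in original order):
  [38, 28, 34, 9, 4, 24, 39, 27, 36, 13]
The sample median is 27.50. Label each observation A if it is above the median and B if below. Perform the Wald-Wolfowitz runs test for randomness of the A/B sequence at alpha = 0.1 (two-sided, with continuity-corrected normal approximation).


Step 1: Compute median = 27.50; label A = above, B = below.
Labels in order: AAABBBABAB  (n_A = 5, n_B = 5)
Step 2: Count runs R = 6.
Step 3: Under H0 (random ordering), E[R] = 2*n_A*n_B/(n_A+n_B) + 1 = 2*5*5/10 + 1 = 6.0000.
        Var[R] = 2*n_A*n_B*(2*n_A*n_B - n_A - n_B) / ((n_A+n_B)^2 * (n_A+n_B-1)) = 2000/900 = 2.2222.
        SD[R] = 1.4907.
Step 4: R = E[R], so z = 0 with no continuity correction.
Step 5: Two-sided p-value via normal approximation = 2*(1 - Phi(|z|)) = 1.000000.
Step 6: alpha = 0.1. fail to reject H0.

R = 6, z = 0.0000, p = 1.000000, fail to reject H0.


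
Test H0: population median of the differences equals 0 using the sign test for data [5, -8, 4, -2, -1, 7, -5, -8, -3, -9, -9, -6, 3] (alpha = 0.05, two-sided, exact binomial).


Step 1: Discard zero differences. Original n = 13; n_eff = number of nonzero differences = 13.
Nonzero differences (with sign): +5, -8, +4, -2, -1, +7, -5, -8, -3, -9, -9, -6, +3
Step 2: Count signs: positive = 4, negative = 9.
Step 3: Under H0: P(positive) = 0.5, so the number of positives S ~ Bin(13, 0.5).
Step 4: Two-sided exact p-value = sum of Bin(13,0.5) probabilities at or below the observed probability = 0.266846.
Step 5: alpha = 0.05. fail to reject H0.

n_eff = 13, pos = 4, neg = 9, p = 0.266846, fail to reject H0.


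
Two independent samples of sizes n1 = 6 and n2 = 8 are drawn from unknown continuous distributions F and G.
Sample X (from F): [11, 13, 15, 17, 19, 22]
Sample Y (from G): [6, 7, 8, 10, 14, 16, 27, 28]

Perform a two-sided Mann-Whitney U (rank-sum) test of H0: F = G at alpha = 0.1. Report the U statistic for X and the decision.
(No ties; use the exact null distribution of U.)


Step 1: Combine and sort all 14 observations; assign midranks.
sorted (value, group): (6,Y), (7,Y), (8,Y), (10,Y), (11,X), (13,X), (14,Y), (15,X), (16,Y), (17,X), (19,X), (22,X), (27,Y), (28,Y)
ranks: 6->1, 7->2, 8->3, 10->4, 11->5, 13->6, 14->7, 15->8, 16->9, 17->10, 19->11, 22->12, 27->13, 28->14
Step 2: Rank sum for X: R1 = 5 + 6 + 8 + 10 + 11 + 12 = 52.
Step 3: U_X = R1 - n1(n1+1)/2 = 52 - 6*7/2 = 52 - 21 = 31.
       U_Y = n1*n2 - U_X = 48 - 31 = 17.
Step 4: No ties, so the exact null distribution of U (based on enumerating the C(14,6) = 3003 equally likely rank assignments) gives the two-sided p-value.
Step 5: p-value = 0.413586; compare to alpha = 0.1. fail to reject H0.

U_X = 31, p = 0.413586, fail to reject H0 at alpha = 0.1.


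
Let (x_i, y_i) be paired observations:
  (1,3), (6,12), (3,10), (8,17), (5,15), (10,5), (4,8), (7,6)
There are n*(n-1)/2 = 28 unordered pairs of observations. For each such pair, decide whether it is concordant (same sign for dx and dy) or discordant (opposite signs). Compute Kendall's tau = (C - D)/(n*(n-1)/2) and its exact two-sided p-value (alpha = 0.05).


Step 1: Enumerate the 28 unordered pairs (i,j) with i<j and classify each by sign(x_j-x_i) * sign(y_j-y_i).
  (1,2):dx=+5,dy=+9->C; (1,3):dx=+2,dy=+7->C; (1,4):dx=+7,dy=+14->C; (1,5):dx=+4,dy=+12->C
  (1,6):dx=+9,dy=+2->C; (1,7):dx=+3,dy=+5->C; (1,8):dx=+6,dy=+3->C; (2,3):dx=-3,dy=-2->C
  (2,4):dx=+2,dy=+5->C; (2,5):dx=-1,dy=+3->D; (2,6):dx=+4,dy=-7->D; (2,7):dx=-2,dy=-4->C
  (2,8):dx=+1,dy=-6->D; (3,4):dx=+5,dy=+7->C; (3,5):dx=+2,dy=+5->C; (3,6):dx=+7,dy=-5->D
  (3,7):dx=+1,dy=-2->D; (3,8):dx=+4,dy=-4->D; (4,5):dx=-3,dy=-2->C; (4,6):dx=+2,dy=-12->D
  (4,7):dx=-4,dy=-9->C; (4,8):dx=-1,dy=-11->C; (5,6):dx=+5,dy=-10->D; (5,7):dx=-1,dy=-7->C
  (5,8):dx=+2,dy=-9->D; (6,7):dx=-6,dy=+3->D; (6,8):dx=-3,dy=+1->D; (7,8):dx=+3,dy=-2->D
Step 2: C = 16, D = 12, total pairs = 28.
Step 3: tau = (C - D)/(n(n-1)/2) = (16 - 12)/28 = 0.142857.
Step 4: Exact two-sided p-value (enumerate n! = 40320 permutations of y under H0): p = 0.719544.
Step 5: alpha = 0.05. fail to reject H0.

tau_b = 0.1429 (C=16, D=12), p = 0.719544, fail to reject H0.


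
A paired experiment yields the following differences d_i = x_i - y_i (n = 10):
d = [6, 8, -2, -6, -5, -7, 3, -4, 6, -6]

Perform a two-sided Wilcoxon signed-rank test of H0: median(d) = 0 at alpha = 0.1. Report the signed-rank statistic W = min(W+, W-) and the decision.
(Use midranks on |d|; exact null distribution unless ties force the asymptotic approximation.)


Step 1: Drop any zero differences (none here) and take |d_i|.
|d| = [6, 8, 2, 6, 5, 7, 3, 4, 6, 6]
Step 2: Midrank |d_i| (ties get averaged ranks).
ranks: |6|->6.5, |8|->10, |2|->1, |6|->6.5, |5|->4, |7|->9, |3|->2, |4|->3, |6|->6.5, |6|->6.5
Step 3: Attach original signs; sum ranks with positive sign and with negative sign.
W+ = 6.5 + 10 + 2 + 6.5 = 25
W- = 1 + 6.5 + 4 + 9 + 3 + 6.5 = 30
(Check: W+ + W- = 55 should equal n(n+1)/2 = 55.)
Step 4: Test statistic W = min(W+, W-) = 25.
Step 5: Ties in |d|, so use the tie-corrected normal approximation.
        E[W] = n(n+1)/4 = 10*11/4 = 27.5.
        Tie groups: |d|=6 (t=4); sum(t^3 - t) = 60.
        Var[W] = n(n+1)(2n+1)/24 - sum(t^3-t)/48 = 2310/24 - 60/48 = 95.
        z = (W - E[W]) / sqrt(Var[W]) = (25 - 27.5) / 9.7468 = -0.2565.
        Two-sided p = 2*Phi(z) = 0.797569.
Step 6: alpha = 0.1. fail to reject H0.

W+ = 25, W- = 30, W = min = 25, p = 0.797569, fail to reject H0.


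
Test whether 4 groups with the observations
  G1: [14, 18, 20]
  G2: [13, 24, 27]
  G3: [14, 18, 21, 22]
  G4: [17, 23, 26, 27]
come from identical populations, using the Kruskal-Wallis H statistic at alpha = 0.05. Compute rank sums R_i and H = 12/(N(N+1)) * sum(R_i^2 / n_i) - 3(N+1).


Step 1: Combine all N = 14 observations and assign midranks.
sorted (value, group, rank): (13,G2,1), (14,G1,2.5), (14,G3,2.5), (17,G4,4), (18,G1,5.5), (18,G3,5.5), (20,G1,7), (21,G3,8), (22,G3,9), (23,G4,10), (24,G2,11), (26,G4,12), (27,G2,13.5), (27,G4,13.5)
Step 2: Sum ranks within each group.
R_1 = 15 (n_1 = 3)
R_2 = 25.5 (n_2 = 3)
R_3 = 25 (n_3 = 4)
R_4 = 39.5 (n_4 = 4)
Step 3: H = 12/(N(N+1)) * sum(R_i^2/n_i) - 3(N+1)
     = 12/(14*15) * (15^2/3 + 25.5^2/3 + 25^2/4 + 39.5^2/4) - 3*15
     = 0.057143 * 838.062 - 45
     = 2.889286.
Step 4: Ties present; correction factor C = 1 - 18/(14^3 - 14) = 0.993407. Corrected H = 2.889286 / 0.993407 = 2.908462.
Step 5: Under H0, H ~ chi^2(3); p-value = 0.405955.
Step 6: alpha = 0.05. fail to reject H0.

H = 2.9085, df = 3, p = 0.405955, fail to reject H0.


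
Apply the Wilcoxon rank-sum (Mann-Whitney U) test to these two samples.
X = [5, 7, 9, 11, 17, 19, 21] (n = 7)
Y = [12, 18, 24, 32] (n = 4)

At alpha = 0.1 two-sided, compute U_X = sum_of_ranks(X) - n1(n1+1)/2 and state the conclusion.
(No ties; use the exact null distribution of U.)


Step 1: Combine and sort all 11 observations; assign midranks.
sorted (value, group): (5,X), (7,X), (9,X), (11,X), (12,Y), (17,X), (18,Y), (19,X), (21,X), (24,Y), (32,Y)
ranks: 5->1, 7->2, 9->3, 11->4, 12->5, 17->6, 18->7, 19->8, 21->9, 24->10, 32->11
Step 2: Rank sum for X: R1 = 1 + 2 + 3 + 4 + 6 + 8 + 9 = 33.
Step 3: U_X = R1 - n1(n1+1)/2 = 33 - 7*8/2 = 33 - 28 = 5.
       U_Y = n1*n2 - U_X = 28 - 5 = 23.
Step 4: No ties, so the exact null distribution of U (based on enumerating the C(11,7) = 330 equally likely rank assignments) gives the two-sided p-value.
Step 5: p-value = 0.109091; compare to alpha = 0.1. fail to reject H0.

U_X = 5, p = 0.109091, fail to reject H0 at alpha = 0.1.


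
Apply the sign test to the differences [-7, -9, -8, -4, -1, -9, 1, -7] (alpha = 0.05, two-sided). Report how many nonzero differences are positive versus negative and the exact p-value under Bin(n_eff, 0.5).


Step 1: Discard zero differences. Original n = 8; n_eff = number of nonzero differences = 8.
Nonzero differences (with sign): -7, -9, -8, -4, -1, -9, +1, -7
Step 2: Count signs: positive = 1, negative = 7.
Step 3: Under H0: P(positive) = 0.5, so the number of positives S ~ Bin(8, 0.5).
Step 4: Two-sided exact p-value = sum of Bin(8,0.5) probabilities at or below the observed probability = 0.070312.
Step 5: alpha = 0.05. fail to reject H0.

n_eff = 8, pos = 1, neg = 7, p = 0.070312, fail to reject H0.


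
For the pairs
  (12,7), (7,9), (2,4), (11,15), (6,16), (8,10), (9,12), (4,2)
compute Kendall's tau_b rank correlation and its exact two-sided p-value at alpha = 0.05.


Step 1: Enumerate the 28 unordered pairs (i,j) with i<j and classify each by sign(x_j-x_i) * sign(y_j-y_i).
  (1,2):dx=-5,dy=+2->D; (1,3):dx=-10,dy=-3->C; (1,4):dx=-1,dy=+8->D; (1,5):dx=-6,dy=+9->D
  (1,6):dx=-4,dy=+3->D; (1,7):dx=-3,dy=+5->D; (1,8):dx=-8,dy=-5->C; (2,3):dx=-5,dy=-5->C
  (2,4):dx=+4,dy=+6->C; (2,5):dx=-1,dy=+7->D; (2,6):dx=+1,dy=+1->C; (2,7):dx=+2,dy=+3->C
  (2,8):dx=-3,dy=-7->C; (3,4):dx=+9,dy=+11->C; (3,5):dx=+4,dy=+12->C; (3,6):dx=+6,dy=+6->C
  (3,7):dx=+7,dy=+8->C; (3,8):dx=+2,dy=-2->D; (4,5):dx=-5,dy=+1->D; (4,6):dx=-3,dy=-5->C
  (4,7):dx=-2,dy=-3->C; (4,8):dx=-7,dy=-13->C; (5,6):dx=+2,dy=-6->D; (5,7):dx=+3,dy=-4->D
  (5,8):dx=-2,dy=-14->C; (6,7):dx=+1,dy=+2->C; (6,8):dx=-4,dy=-8->C; (7,8):dx=-5,dy=-10->C
Step 2: C = 18, D = 10, total pairs = 28.
Step 3: tau = (C - D)/(n(n-1)/2) = (18 - 10)/28 = 0.285714.
Step 4: Exact two-sided p-value (enumerate n! = 40320 permutations of y under H0): p = 0.398760.
Step 5: alpha = 0.05. fail to reject H0.

tau_b = 0.2857 (C=18, D=10), p = 0.398760, fail to reject H0.


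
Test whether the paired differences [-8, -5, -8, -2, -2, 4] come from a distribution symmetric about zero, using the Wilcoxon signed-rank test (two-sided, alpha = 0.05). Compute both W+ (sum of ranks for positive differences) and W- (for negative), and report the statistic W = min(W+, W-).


Step 1: Drop any zero differences (none here) and take |d_i|.
|d| = [8, 5, 8, 2, 2, 4]
Step 2: Midrank |d_i| (ties get averaged ranks).
ranks: |8|->5.5, |5|->4, |8|->5.5, |2|->1.5, |2|->1.5, |4|->3
Step 3: Attach original signs; sum ranks with positive sign and with negative sign.
W+ = 3 = 3
W- = 5.5 + 4 + 5.5 + 1.5 + 1.5 = 18
(Check: W+ + W- = 21 should equal n(n+1)/2 = 21.)
Step 4: Test statistic W = min(W+, W-) = 3.
Step 5: Ties in |d|, so use the tie-corrected normal approximation.
        E[W] = n(n+1)/4 = 6*7/4 = 10.5.
        Tie groups: |d|=2 (t=2), |d|=8 (t=2); sum(t^3 - t) = 12.
        Var[W] = n(n+1)(2n+1)/24 - sum(t^3-t)/48 = 546/24 - 12/48 = 22.5.
        z = (W - E[W]) / sqrt(Var[W]) = (3 - 10.5) / 4.7434 = -1.5811.
        Two-sided p = 2*Phi(z) = 0.113846.
Step 6: alpha = 0.05. fail to reject H0.

W+ = 3, W- = 18, W = min = 3, p = 0.113846, fail to reject H0.


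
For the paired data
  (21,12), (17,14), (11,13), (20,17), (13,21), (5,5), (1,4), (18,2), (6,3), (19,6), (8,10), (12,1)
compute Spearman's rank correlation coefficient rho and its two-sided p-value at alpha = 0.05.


Step 1: Rank x and y separately (midranks; no ties here).
rank(x): 21->12, 17->8, 11->5, 20->11, 13->7, 5->2, 1->1, 18->9, 6->3, 19->10, 8->4, 12->6
rank(y): 12->8, 14->10, 13->9, 17->11, 21->12, 5->5, 4->4, 2->2, 3->3, 6->6, 10->7, 1->1
Step 2: d_i = R_x(i) - R_y(i); compute d_i^2.
  (12-8)^2=16, (8-10)^2=4, (5-9)^2=16, (11-11)^2=0, (7-12)^2=25, (2-5)^2=9, (1-4)^2=9, (9-2)^2=49, (3-3)^2=0, (10-6)^2=16, (4-7)^2=9, (6-1)^2=25
sum(d^2) = 178.
Step 3: rho = 1 - 6*178 / (12*(12^2 - 1)) = 1 - 1068/1716 = 0.377622.
Step 4: Under H0, t = rho * sqrt((n-2)/(1-rho^2)) = 1.2896 ~ t(10).
Step 5: Two-sided p-value from the t-distribution with 10 df = 0.226206.
Step 6: alpha = 0.05. fail to reject H0.

rho = 0.3776, p = 0.226206, fail to reject H0 at alpha = 0.05.


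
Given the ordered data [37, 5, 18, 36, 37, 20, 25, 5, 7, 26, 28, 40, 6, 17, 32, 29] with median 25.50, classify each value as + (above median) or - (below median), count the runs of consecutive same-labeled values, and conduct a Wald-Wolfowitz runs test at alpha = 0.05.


Step 1: Compute median = 25.50; label A = above, B = below.
Labels in order: ABBAABBBBAAABBAA  (n_A = 8, n_B = 8)
Step 2: Count runs R = 7.
Step 3: Under H0 (random ordering), E[R] = 2*n_A*n_B/(n_A+n_B) + 1 = 2*8*8/16 + 1 = 9.0000.
        Var[R] = 2*n_A*n_B*(2*n_A*n_B - n_A - n_B) / ((n_A+n_B)^2 * (n_A+n_B-1)) = 14336/3840 = 3.7333.
        SD[R] = 1.9322.
Step 4: Continuity-corrected z = (R + 0.5 - E[R]) / SD[R] = (7 + 0.5 - 9.0000) / 1.9322 = -0.7763.
Step 5: Two-sided p-value via normal approximation = 2*(1 - Phi(|z|)) = 0.437558.
Step 6: alpha = 0.05. fail to reject H0.

R = 7, z = -0.7763, p = 0.437558, fail to reject H0.


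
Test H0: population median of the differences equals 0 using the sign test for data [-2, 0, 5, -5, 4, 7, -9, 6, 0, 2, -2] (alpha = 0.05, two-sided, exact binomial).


Step 1: Discard zero differences. Original n = 11; n_eff = number of nonzero differences = 9.
Nonzero differences (with sign): -2, +5, -5, +4, +7, -9, +6, +2, -2
Step 2: Count signs: positive = 5, negative = 4.
Step 3: Under H0: P(positive) = 0.5, so the number of positives S ~ Bin(9, 0.5).
Step 4: Two-sided exact p-value = sum of Bin(9,0.5) probabilities at or below the observed probability = 1.000000.
Step 5: alpha = 0.05. fail to reject H0.

n_eff = 9, pos = 5, neg = 4, p = 1.000000, fail to reject H0.


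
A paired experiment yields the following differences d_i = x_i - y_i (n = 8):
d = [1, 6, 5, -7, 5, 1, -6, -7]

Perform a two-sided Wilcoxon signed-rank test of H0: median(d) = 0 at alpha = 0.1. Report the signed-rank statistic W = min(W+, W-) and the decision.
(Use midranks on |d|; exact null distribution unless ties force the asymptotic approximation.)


Step 1: Drop any zero differences (none here) and take |d_i|.
|d| = [1, 6, 5, 7, 5, 1, 6, 7]
Step 2: Midrank |d_i| (ties get averaged ranks).
ranks: |1|->1.5, |6|->5.5, |5|->3.5, |7|->7.5, |5|->3.5, |1|->1.5, |6|->5.5, |7|->7.5
Step 3: Attach original signs; sum ranks with positive sign and with negative sign.
W+ = 1.5 + 5.5 + 3.5 + 3.5 + 1.5 = 15.5
W- = 7.5 + 5.5 + 7.5 = 20.5
(Check: W+ + W- = 36 should equal n(n+1)/2 = 36.)
Step 4: Test statistic W = min(W+, W-) = 15.5.
Step 5: Ties in |d|, so use the tie-corrected normal approximation.
        E[W] = n(n+1)/4 = 8*9/4 = 18.
        Tie groups: |d|=1 (t=2), |d|=5 (t=2), |d|=6 (t=2), |d|=7 (t=2); sum(t^3 - t) = 24.
        Var[W] = n(n+1)(2n+1)/24 - sum(t^3-t)/48 = 1224/24 - 24/48 = 50.5.
        z = (W - E[W]) / sqrt(Var[W]) = (15.5 - 18) / 7.1063 = -0.3518.
        Two-sided p = 2*Phi(z) = 0.724989.
Step 6: alpha = 0.1. fail to reject H0.

W+ = 15.5, W- = 20.5, W = min = 15.5, p = 0.724989, fail to reject H0.


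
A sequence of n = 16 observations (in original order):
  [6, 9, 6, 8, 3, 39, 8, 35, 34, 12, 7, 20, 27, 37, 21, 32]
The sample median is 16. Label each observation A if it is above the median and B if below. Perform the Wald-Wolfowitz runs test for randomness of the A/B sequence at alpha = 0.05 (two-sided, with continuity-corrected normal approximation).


Step 1: Compute median = 16; label A = above, B = below.
Labels in order: BBBBBABAABBAAAAA  (n_A = 8, n_B = 8)
Step 2: Count runs R = 6.
Step 3: Under H0 (random ordering), E[R] = 2*n_A*n_B/(n_A+n_B) + 1 = 2*8*8/16 + 1 = 9.0000.
        Var[R] = 2*n_A*n_B*(2*n_A*n_B - n_A - n_B) / ((n_A+n_B)^2 * (n_A+n_B-1)) = 14336/3840 = 3.7333.
        SD[R] = 1.9322.
Step 4: Continuity-corrected z = (R + 0.5 - E[R]) / SD[R] = (6 + 0.5 - 9.0000) / 1.9322 = -1.2939.
Step 5: Two-sided p-value via normal approximation = 2*(1 - Phi(|z|)) = 0.195709.
Step 6: alpha = 0.05. fail to reject H0.

R = 6, z = -1.2939, p = 0.195709, fail to reject H0.


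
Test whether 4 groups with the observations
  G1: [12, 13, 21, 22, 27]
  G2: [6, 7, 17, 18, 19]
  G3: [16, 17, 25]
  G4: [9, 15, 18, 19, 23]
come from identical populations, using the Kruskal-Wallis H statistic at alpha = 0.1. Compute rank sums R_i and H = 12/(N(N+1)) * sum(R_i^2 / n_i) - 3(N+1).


Step 1: Combine all N = 18 observations and assign midranks.
sorted (value, group, rank): (6,G2,1), (7,G2,2), (9,G4,3), (12,G1,4), (13,G1,5), (15,G4,6), (16,G3,7), (17,G2,8.5), (17,G3,8.5), (18,G2,10.5), (18,G4,10.5), (19,G2,12.5), (19,G4,12.5), (21,G1,14), (22,G1,15), (23,G4,16), (25,G3,17), (27,G1,18)
Step 2: Sum ranks within each group.
R_1 = 56 (n_1 = 5)
R_2 = 34.5 (n_2 = 5)
R_3 = 32.5 (n_3 = 3)
R_4 = 48 (n_4 = 5)
Step 3: H = 12/(N(N+1)) * sum(R_i^2/n_i) - 3(N+1)
     = 12/(18*19) * (56^2/5 + 34.5^2/5 + 32.5^2/3 + 48^2/5) - 3*19
     = 0.035088 * 1678.13 - 57
     = 1.881871.
Step 4: Ties present; correction factor C = 1 - 18/(18^3 - 18) = 0.996904. Corrected H = 1.881871 / 0.996904 = 1.887716.
Step 5: Under H0, H ~ chi^2(3); p-value = 0.596035.
Step 6: alpha = 0.1. fail to reject H0.

H = 1.8877, df = 3, p = 0.596035, fail to reject H0.


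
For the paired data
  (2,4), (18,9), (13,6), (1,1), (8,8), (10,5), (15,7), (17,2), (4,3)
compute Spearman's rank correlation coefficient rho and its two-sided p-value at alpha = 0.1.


Step 1: Rank x and y separately (midranks; no ties here).
rank(x): 2->2, 18->9, 13->6, 1->1, 8->4, 10->5, 15->7, 17->8, 4->3
rank(y): 4->4, 9->9, 6->6, 1->1, 8->8, 5->5, 7->7, 2->2, 3->3
Step 2: d_i = R_x(i) - R_y(i); compute d_i^2.
  (2-4)^2=4, (9-9)^2=0, (6-6)^2=0, (1-1)^2=0, (4-8)^2=16, (5-5)^2=0, (7-7)^2=0, (8-2)^2=36, (3-3)^2=0
sum(d^2) = 56.
Step 3: rho = 1 - 6*56 / (9*(9^2 - 1)) = 1 - 336/720 = 0.533333.
Step 4: Under H0, t = rho * sqrt((n-2)/(1-rho^2)) = 1.6681 ~ t(7).
Step 5: Two-sided p-value from the t-distribution with 7 df = 0.139227.
Step 6: alpha = 0.1. fail to reject H0.

rho = 0.5333, p = 0.139227, fail to reject H0 at alpha = 0.1.


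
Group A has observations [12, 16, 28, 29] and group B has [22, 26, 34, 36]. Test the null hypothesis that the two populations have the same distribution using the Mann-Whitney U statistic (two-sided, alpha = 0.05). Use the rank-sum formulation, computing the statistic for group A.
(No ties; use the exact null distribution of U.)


Step 1: Combine and sort all 8 observations; assign midranks.
sorted (value, group): (12,X), (16,X), (22,Y), (26,Y), (28,X), (29,X), (34,Y), (36,Y)
ranks: 12->1, 16->2, 22->3, 26->4, 28->5, 29->6, 34->7, 36->8
Step 2: Rank sum for X: R1 = 1 + 2 + 5 + 6 = 14.
Step 3: U_X = R1 - n1(n1+1)/2 = 14 - 4*5/2 = 14 - 10 = 4.
       U_Y = n1*n2 - U_X = 16 - 4 = 12.
Step 4: No ties, so the exact null distribution of U (based on enumerating the C(8,4) = 70 equally likely rank assignments) gives the two-sided p-value.
Step 5: p-value = 0.342857; compare to alpha = 0.05. fail to reject H0.

U_X = 4, p = 0.342857, fail to reject H0 at alpha = 0.05.


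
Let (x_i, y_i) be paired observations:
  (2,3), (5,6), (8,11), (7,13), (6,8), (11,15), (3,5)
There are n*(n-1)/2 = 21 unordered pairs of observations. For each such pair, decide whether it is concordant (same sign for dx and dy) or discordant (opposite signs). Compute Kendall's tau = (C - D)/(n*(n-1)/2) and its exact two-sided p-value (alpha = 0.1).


Step 1: Enumerate the 21 unordered pairs (i,j) with i<j and classify each by sign(x_j-x_i) * sign(y_j-y_i).
  (1,2):dx=+3,dy=+3->C; (1,3):dx=+6,dy=+8->C; (1,4):dx=+5,dy=+10->C; (1,5):dx=+4,dy=+5->C
  (1,6):dx=+9,dy=+12->C; (1,7):dx=+1,dy=+2->C; (2,3):dx=+3,dy=+5->C; (2,4):dx=+2,dy=+7->C
  (2,5):dx=+1,dy=+2->C; (2,6):dx=+6,dy=+9->C; (2,7):dx=-2,dy=-1->C; (3,4):dx=-1,dy=+2->D
  (3,5):dx=-2,dy=-3->C; (3,6):dx=+3,dy=+4->C; (3,7):dx=-5,dy=-6->C; (4,5):dx=-1,dy=-5->C
  (4,6):dx=+4,dy=+2->C; (4,7):dx=-4,dy=-8->C; (5,6):dx=+5,dy=+7->C; (5,7):dx=-3,dy=-3->C
  (6,7):dx=-8,dy=-10->C
Step 2: C = 20, D = 1, total pairs = 21.
Step 3: tau = (C - D)/(n(n-1)/2) = (20 - 1)/21 = 0.904762.
Step 4: Exact two-sided p-value (enumerate n! = 5040 permutations of y under H0): p = 0.002778.
Step 5: alpha = 0.1. reject H0.

tau_b = 0.9048 (C=20, D=1), p = 0.002778, reject H0.


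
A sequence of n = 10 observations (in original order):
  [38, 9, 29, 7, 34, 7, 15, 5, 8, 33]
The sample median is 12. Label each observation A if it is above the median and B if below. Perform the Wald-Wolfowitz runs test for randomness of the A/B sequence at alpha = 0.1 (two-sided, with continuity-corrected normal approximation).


Step 1: Compute median = 12; label A = above, B = below.
Labels in order: ABABABABBA  (n_A = 5, n_B = 5)
Step 2: Count runs R = 9.
Step 3: Under H0 (random ordering), E[R] = 2*n_A*n_B/(n_A+n_B) + 1 = 2*5*5/10 + 1 = 6.0000.
        Var[R] = 2*n_A*n_B*(2*n_A*n_B - n_A - n_B) / ((n_A+n_B)^2 * (n_A+n_B-1)) = 2000/900 = 2.2222.
        SD[R] = 1.4907.
Step 4: Continuity-corrected z = (R - 0.5 - E[R]) / SD[R] = (9 - 0.5 - 6.0000) / 1.4907 = 1.6771.
Step 5: Two-sided p-value via normal approximation = 2*(1 - Phi(|z|)) = 0.093533.
Step 6: alpha = 0.1. reject H0.

R = 9, z = 1.6771, p = 0.093533, reject H0.


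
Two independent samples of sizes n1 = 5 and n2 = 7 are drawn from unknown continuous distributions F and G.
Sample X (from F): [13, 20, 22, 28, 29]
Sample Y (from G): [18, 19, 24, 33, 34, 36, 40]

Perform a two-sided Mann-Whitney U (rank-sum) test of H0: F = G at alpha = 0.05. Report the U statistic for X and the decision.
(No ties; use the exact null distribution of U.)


Step 1: Combine and sort all 12 observations; assign midranks.
sorted (value, group): (13,X), (18,Y), (19,Y), (20,X), (22,X), (24,Y), (28,X), (29,X), (33,Y), (34,Y), (36,Y), (40,Y)
ranks: 13->1, 18->2, 19->3, 20->4, 22->5, 24->6, 28->7, 29->8, 33->9, 34->10, 36->11, 40->12
Step 2: Rank sum for X: R1 = 1 + 4 + 5 + 7 + 8 = 25.
Step 3: U_X = R1 - n1(n1+1)/2 = 25 - 5*6/2 = 25 - 15 = 10.
       U_Y = n1*n2 - U_X = 35 - 10 = 25.
Step 4: No ties, so the exact null distribution of U (based on enumerating the C(12,5) = 792 equally likely rank assignments) gives the two-sided p-value.
Step 5: p-value = 0.267677; compare to alpha = 0.05. fail to reject H0.

U_X = 10, p = 0.267677, fail to reject H0 at alpha = 0.05.


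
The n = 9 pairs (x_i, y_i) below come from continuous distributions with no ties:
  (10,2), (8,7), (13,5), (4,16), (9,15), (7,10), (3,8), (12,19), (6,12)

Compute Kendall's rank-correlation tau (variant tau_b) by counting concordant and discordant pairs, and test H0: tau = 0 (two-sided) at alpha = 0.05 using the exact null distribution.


Step 1: Enumerate the 36 unordered pairs (i,j) with i<j and classify each by sign(x_j-x_i) * sign(y_j-y_i).
  (1,2):dx=-2,dy=+5->D; (1,3):dx=+3,dy=+3->C; (1,4):dx=-6,dy=+14->D; (1,5):dx=-1,dy=+13->D
  (1,6):dx=-3,dy=+8->D; (1,7):dx=-7,dy=+6->D; (1,8):dx=+2,dy=+17->C; (1,9):dx=-4,dy=+10->D
  (2,3):dx=+5,dy=-2->D; (2,4):dx=-4,dy=+9->D; (2,5):dx=+1,dy=+8->C; (2,6):dx=-1,dy=+3->D
  (2,7):dx=-5,dy=+1->D; (2,8):dx=+4,dy=+12->C; (2,9):dx=-2,dy=+5->D; (3,4):dx=-9,dy=+11->D
  (3,5):dx=-4,dy=+10->D; (3,6):dx=-6,dy=+5->D; (3,7):dx=-10,dy=+3->D; (3,8):dx=-1,dy=+14->D
  (3,9):dx=-7,dy=+7->D; (4,5):dx=+5,dy=-1->D; (4,6):dx=+3,dy=-6->D; (4,7):dx=-1,dy=-8->C
  (4,8):dx=+8,dy=+3->C; (4,9):dx=+2,dy=-4->D; (5,6):dx=-2,dy=-5->C; (5,7):dx=-6,dy=-7->C
  (5,8):dx=+3,dy=+4->C; (5,9):dx=-3,dy=-3->C; (6,7):dx=-4,dy=-2->C; (6,8):dx=+5,dy=+9->C
  (6,9):dx=-1,dy=+2->D; (7,8):dx=+9,dy=+11->C; (7,9):dx=+3,dy=+4->C; (8,9):dx=-6,dy=-7->C
Step 2: C = 15, D = 21, total pairs = 36.
Step 3: tau = (C - D)/(n(n-1)/2) = (15 - 21)/36 = -0.166667.
Step 4: Exact two-sided p-value (enumerate n! = 362880 permutations of y under H0): p = 0.612202.
Step 5: alpha = 0.05. fail to reject H0.

tau_b = -0.1667 (C=15, D=21), p = 0.612202, fail to reject H0.


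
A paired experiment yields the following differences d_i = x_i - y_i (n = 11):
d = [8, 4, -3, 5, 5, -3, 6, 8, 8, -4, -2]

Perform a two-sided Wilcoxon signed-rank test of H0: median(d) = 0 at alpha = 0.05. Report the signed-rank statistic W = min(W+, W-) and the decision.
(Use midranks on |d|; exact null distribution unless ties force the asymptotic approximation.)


Step 1: Drop any zero differences (none here) and take |d_i|.
|d| = [8, 4, 3, 5, 5, 3, 6, 8, 8, 4, 2]
Step 2: Midrank |d_i| (ties get averaged ranks).
ranks: |8|->10, |4|->4.5, |3|->2.5, |5|->6.5, |5|->6.5, |3|->2.5, |6|->8, |8|->10, |8|->10, |4|->4.5, |2|->1
Step 3: Attach original signs; sum ranks with positive sign and with negative sign.
W+ = 10 + 4.5 + 6.5 + 6.5 + 8 + 10 + 10 = 55.5
W- = 2.5 + 2.5 + 4.5 + 1 = 10.5
(Check: W+ + W- = 66 should equal n(n+1)/2 = 66.)
Step 4: Test statistic W = min(W+, W-) = 10.5.
Step 5: Ties in |d|, so use the tie-corrected normal approximation.
        E[W] = n(n+1)/4 = 11*12/4 = 33.
        Tie groups: |d|=3 (t=2), |d|=4 (t=2), |d|=5 (t=2), |d|=8 (t=3); sum(t^3 - t) = 42.
        Var[W] = n(n+1)(2n+1)/24 - sum(t^3-t)/48 = 3036/24 - 42/48 = 125.625.
        z = (W - E[W]) / sqrt(Var[W]) = (10.5 - 33) / 11.2083 = -2.0074.
        Two-sided p = 2*Phi(z) = 0.044702.
Step 6: alpha = 0.05. reject H0.

W+ = 55.5, W- = 10.5, W = min = 10.5, p = 0.044702, reject H0.


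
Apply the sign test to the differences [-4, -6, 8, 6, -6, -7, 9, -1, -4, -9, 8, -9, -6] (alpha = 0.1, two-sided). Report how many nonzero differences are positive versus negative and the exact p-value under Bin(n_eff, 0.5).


Step 1: Discard zero differences. Original n = 13; n_eff = number of nonzero differences = 13.
Nonzero differences (with sign): -4, -6, +8, +6, -6, -7, +9, -1, -4, -9, +8, -9, -6
Step 2: Count signs: positive = 4, negative = 9.
Step 3: Under H0: P(positive) = 0.5, so the number of positives S ~ Bin(13, 0.5).
Step 4: Two-sided exact p-value = sum of Bin(13,0.5) probabilities at or below the observed probability = 0.266846.
Step 5: alpha = 0.1. fail to reject H0.

n_eff = 13, pos = 4, neg = 9, p = 0.266846, fail to reject H0.


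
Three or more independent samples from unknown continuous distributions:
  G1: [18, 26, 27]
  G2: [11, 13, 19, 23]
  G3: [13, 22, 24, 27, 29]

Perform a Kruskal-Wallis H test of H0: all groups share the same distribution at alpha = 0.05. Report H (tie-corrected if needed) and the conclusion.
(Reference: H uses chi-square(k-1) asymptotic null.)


Step 1: Combine all N = 12 observations and assign midranks.
sorted (value, group, rank): (11,G2,1), (13,G2,2.5), (13,G3,2.5), (18,G1,4), (19,G2,5), (22,G3,6), (23,G2,7), (24,G3,8), (26,G1,9), (27,G1,10.5), (27,G3,10.5), (29,G3,12)
Step 2: Sum ranks within each group.
R_1 = 23.5 (n_1 = 3)
R_2 = 15.5 (n_2 = 4)
R_3 = 39 (n_3 = 5)
Step 3: H = 12/(N(N+1)) * sum(R_i^2/n_i) - 3(N+1)
     = 12/(12*13) * (23.5^2/3 + 15.5^2/4 + 39^2/5) - 3*13
     = 0.076923 * 548.346 - 39
     = 3.180449.
Step 4: Ties present; correction factor C = 1 - 12/(12^3 - 12) = 0.993007. Corrected H = 3.180449 / 0.993007 = 3.202846.
Step 5: Under H0, H ~ chi^2(2); p-value = 0.201609.
Step 6: alpha = 0.05. fail to reject H0.

H = 3.2028, df = 2, p = 0.201609, fail to reject H0.


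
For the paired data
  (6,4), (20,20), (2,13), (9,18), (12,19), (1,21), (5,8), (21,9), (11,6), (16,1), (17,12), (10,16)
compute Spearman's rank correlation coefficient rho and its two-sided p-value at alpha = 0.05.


Step 1: Rank x and y separately (midranks; no ties here).
rank(x): 6->4, 20->11, 2->2, 9->5, 12->8, 1->1, 5->3, 21->12, 11->7, 16->9, 17->10, 10->6
rank(y): 4->2, 20->11, 13->7, 18->9, 19->10, 21->12, 8->4, 9->5, 6->3, 1->1, 12->6, 16->8
Step 2: d_i = R_x(i) - R_y(i); compute d_i^2.
  (4-2)^2=4, (11-11)^2=0, (2-7)^2=25, (5-9)^2=16, (8-10)^2=4, (1-12)^2=121, (3-4)^2=1, (12-5)^2=49, (7-3)^2=16, (9-1)^2=64, (10-6)^2=16, (6-8)^2=4
sum(d^2) = 320.
Step 3: rho = 1 - 6*320 / (12*(12^2 - 1)) = 1 - 1920/1716 = -0.118881.
Step 4: Under H0, t = rho * sqrt((n-2)/(1-rho^2)) = -0.3786 ~ t(10).
Step 5: Two-sided p-value from the t-distribution with 10 df = 0.712884.
Step 6: alpha = 0.05. fail to reject H0.

rho = -0.1189, p = 0.712884, fail to reject H0 at alpha = 0.05.


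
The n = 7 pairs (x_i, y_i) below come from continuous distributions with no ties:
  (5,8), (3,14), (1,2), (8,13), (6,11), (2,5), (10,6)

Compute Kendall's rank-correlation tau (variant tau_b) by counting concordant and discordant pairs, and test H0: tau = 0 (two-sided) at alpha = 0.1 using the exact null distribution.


Step 1: Enumerate the 21 unordered pairs (i,j) with i<j and classify each by sign(x_j-x_i) * sign(y_j-y_i).
  (1,2):dx=-2,dy=+6->D; (1,3):dx=-4,dy=-6->C; (1,4):dx=+3,dy=+5->C; (1,5):dx=+1,dy=+3->C
  (1,6):dx=-3,dy=-3->C; (1,7):dx=+5,dy=-2->D; (2,3):dx=-2,dy=-12->C; (2,4):dx=+5,dy=-1->D
  (2,5):dx=+3,dy=-3->D; (2,6):dx=-1,dy=-9->C; (2,7):dx=+7,dy=-8->D; (3,4):dx=+7,dy=+11->C
  (3,5):dx=+5,dy=+9->C; (3,6):dx=+1,dy=+3->C; (3,7):dx=+9,dy=+4->C; (4,5):dx=-2,dy=-2->C
  (4,6):dx=-6,dy=-8->C; (4,7):dx=+2,dy=-7->D; (5,6):dx=-4,dy=-6->C; (5,7):dx=+4,dy=-5->D
  (6,7):dx=+8,dy=+1->C
Step 2: C = 14, D = 7, total pairs = 21.
Step 3: tau = (C - D)/(n(n-1)/2) = (14 - 7)/21 = 0.333333.
Step 4: Exact two-sided p-value (enumerate n! = 5040 permutations of y under H0): p = 0.381349.
Step 5: alpha = 0.1. fail to reject H0.

tau_b = 0.3333 (C=14, D=7), p = 0.381349, fail to reject H0.


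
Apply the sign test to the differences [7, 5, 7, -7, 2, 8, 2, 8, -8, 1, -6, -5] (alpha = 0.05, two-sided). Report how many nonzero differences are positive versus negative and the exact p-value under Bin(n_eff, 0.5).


Step 1: Discard zero differences. Original n = 12; n_eff = number of nonzero differences = 12.
Nonzero differences (with sign): +7, +5, +7, -7, +2, +8, +2, +8, -8, +1, -6, -5
Step 2: Count signs: positive = 8, negative = 4.
Step 3: Under H0: P(positive) = 0.5, so the number of positives S ~ Bin(12, 0.5).
Step 4: Two-sided exact p-value = sum of Bin(12,0.5) probabilities at or below the observed probability = 0.387695.
Step 5: alpha = 0.05. fail to reject H0.

n_eff = 12, pos = 8, neg = 4, p = 0.387695, fail to reject H0.


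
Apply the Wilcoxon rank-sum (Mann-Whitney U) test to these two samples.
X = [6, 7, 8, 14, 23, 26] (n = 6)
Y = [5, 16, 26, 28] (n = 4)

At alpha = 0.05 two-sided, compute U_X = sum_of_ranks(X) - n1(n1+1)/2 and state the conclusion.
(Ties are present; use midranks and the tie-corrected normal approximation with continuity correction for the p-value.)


Step 1: Combine and sort all 10 observations; assign midranks.
sorted (value, group): (5,Y), (6,X), (7,X), (8,X), (14,X), (16,Y), (23,X), (26,X), (26,Y), (28,Y)
ranks: 5->1, 6->2, 7->3, 8->4, 14->5, 16->6, 23->7, 26->8.5, 26->8.5, 28->10
Step 2: Rank sum for X: R1 = 2 + 3 + 4 + 5 + 7 + 8.5 = 29.5.
Step 3: U_X = R1 - n1(n1+1)/2 = 29.5 - 6*7/2 = 29.5 - 21 = 8.5.
       U_Y = n1*n2 - U_X = 24 - 8.5 = 15.5.
Step 4: Ties are present, so use the tie-corrected normal approximation (with continuity correction) for the p-value.
Step 5: p-value = 0.521166; compare to alpha = 0.05. fail to reject H0.

U_X = 8.5, p = 0.521166, fail to reject H0 at alpha = 0.05.


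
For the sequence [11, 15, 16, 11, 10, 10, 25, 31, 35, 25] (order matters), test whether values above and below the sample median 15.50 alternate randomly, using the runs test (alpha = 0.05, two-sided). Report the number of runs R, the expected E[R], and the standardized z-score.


Step 1: Compute median = 15.50; label A = above, B = below.
Labels in order: BBABBBAAAA  (n_A = 5, n_B = 5)
Step 2: Count runs R = 4.
Step 3: Under H0 (random ordering), E[R] = 2*n_A*n_B/(n_A+n_B) + 1 = 2*5*5/10 + 1 = 6.0000.
        Var[R] = 2*n_A*n_B*(2*n_A*n_B - n_A - n_B) / ((n_A+n_B)^2 * (n_A+n_B-1)) = 2000/900 = 2.2222.
        SD[R] = 1.4907.
Step 4: Continuity-corrected z = (R + 0.5 - E[R]) / SD[R] = (4 + 0.5 - 6.0000) / 1.4907 = -1.0062.
Step 5: Two-sided p-value via normal approximation = 2*(1 - Phi(|z|)) = 0.314305.
Step 6: alpha = 0.05. fail to reject H0.

R = 4, z = -1.0062, p = 0.314305, fail to reject H0.


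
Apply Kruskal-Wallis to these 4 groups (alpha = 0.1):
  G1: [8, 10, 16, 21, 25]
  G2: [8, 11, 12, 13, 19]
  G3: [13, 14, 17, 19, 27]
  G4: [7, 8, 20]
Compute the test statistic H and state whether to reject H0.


Step 1: Combine all N = 18 observations and assign midranks.
sorted (value, group, rank): (7,G4,1), (8,G1,3), (8,G2,3), (8,G4,3), (10,G1,5), (11,G2,6), (12,G2,7), (13,G2,8.5), (13,G3,8.5), (14,G3,10), (16,G1,11), (17,G3,12), (19,G2,13.5), (19,G3,13.5), (20,G4,15), (21,G1,16), (25,G1,17), (27,G3,18)
Step 2: Sum ranks within each group.
R_1 = 52 (n_1 = 5)
R_2 = 38 (n_2 = 5)
R_3 = 62 (n_3 = 5)
R_4 = 19 (n_4 = 3)
Step 3: H = 12/(N(N+1)) * sum(R_i^2/n_i) - 3(N+1)
     = 12/(18*19) * (52^2/5 + 38^2/5 + 62^2/5 + 19^2/3) - 3*19
     = 0.035088 * 1718.73 - 57
     = 3.306433.
Step 4: Ties present; correction factor C = 1 - 36/(18^3 - 18) = 0.993808. Corrected H = 3.306433 / 0.993808 = 3.327034.
Step 5: Under H0, H ~ chi^2(3); p-value = 0.343898.
Step 6: alpha = 0.1. fail to reject H0.

H = 3.3270, df = 3, p = 0.343898, fail to reject H0.


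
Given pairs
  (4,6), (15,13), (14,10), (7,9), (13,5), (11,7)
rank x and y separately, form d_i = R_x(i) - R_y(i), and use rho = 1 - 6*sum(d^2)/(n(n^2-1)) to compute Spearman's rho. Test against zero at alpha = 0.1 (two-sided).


Step 1: Rank x and y separately (midranks; no ties here).
rank(x): 4->1, 15->6, 14->5, 7->2, 13->4, 11->3
rank(y): 6->2, 13->6, 10->5, 9->4, 5->1, 7->3
Step 2: d_i = R_x(i) - R_y(i); compute d_i^2.
  (1-2)^2=1, (6-6)^2=0, (5-5)^2=0, (2-4)^2=4, (4-1)^2=9, (3-3)^2=0
sum(d^2) = 14.
Step 3: rho = 1 - 6*14 / (6*(6^2 - 1)) = 1 - 84/210 = 0.600000.
Step 4: Under H0, t = rho * sqrt((n-2)/(1-rho^2)) = 1.5000 ~ t(4).
Step 5: Two-sided p-value from the t-distribution with 4 df = 0.208000.
Step 6: alpha = 0.1. fail to reject H0.

rho = 0.6000, p = 0.208000, fail to reject H0 at alpha = 0.1.
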